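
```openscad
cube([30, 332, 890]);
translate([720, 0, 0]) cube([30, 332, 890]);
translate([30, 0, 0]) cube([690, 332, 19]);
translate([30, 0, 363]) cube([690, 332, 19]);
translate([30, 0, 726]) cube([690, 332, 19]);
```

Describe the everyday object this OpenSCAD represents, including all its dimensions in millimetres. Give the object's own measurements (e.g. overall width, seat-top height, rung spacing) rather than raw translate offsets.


An open bookshelf. Two side panels, each 30 mm thick, 332 mm deep and 890 mm tall, stand 750 mm apart (outside-to-outside). Between them sit 3 shelves, each 19 mm thick and 332 mm deep, spanning the full gap between the sides. The bottom shelf rests on the floor (its underside at z = 0) and the clear gap between one shelf's top and the next shelf's underside is 344 mm.


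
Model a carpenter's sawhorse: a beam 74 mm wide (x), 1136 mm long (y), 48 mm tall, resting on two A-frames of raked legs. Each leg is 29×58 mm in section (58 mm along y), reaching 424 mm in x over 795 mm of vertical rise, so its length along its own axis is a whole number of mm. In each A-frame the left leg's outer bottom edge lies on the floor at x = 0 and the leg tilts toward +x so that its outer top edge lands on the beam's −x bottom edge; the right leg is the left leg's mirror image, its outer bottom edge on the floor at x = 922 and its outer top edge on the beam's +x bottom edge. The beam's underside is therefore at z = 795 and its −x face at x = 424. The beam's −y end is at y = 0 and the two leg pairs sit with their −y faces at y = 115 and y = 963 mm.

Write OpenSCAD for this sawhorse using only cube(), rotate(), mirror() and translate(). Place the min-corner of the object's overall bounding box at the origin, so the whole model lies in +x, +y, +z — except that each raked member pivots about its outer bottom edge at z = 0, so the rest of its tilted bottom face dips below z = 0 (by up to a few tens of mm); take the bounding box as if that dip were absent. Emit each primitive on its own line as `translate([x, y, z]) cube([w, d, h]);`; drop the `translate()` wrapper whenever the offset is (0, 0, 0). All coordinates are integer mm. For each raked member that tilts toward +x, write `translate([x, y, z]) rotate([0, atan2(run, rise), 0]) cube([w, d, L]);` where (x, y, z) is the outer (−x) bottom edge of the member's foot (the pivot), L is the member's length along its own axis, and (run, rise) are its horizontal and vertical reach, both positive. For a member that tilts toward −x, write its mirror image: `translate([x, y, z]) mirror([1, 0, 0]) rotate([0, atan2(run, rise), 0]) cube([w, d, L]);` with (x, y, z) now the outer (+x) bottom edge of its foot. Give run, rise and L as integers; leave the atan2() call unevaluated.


translate([424, 0, 795]) cube([74, 1136, 48]);
translate([0, 115, 0]) rotate([0, atan2(424, 795), 0]) cube([29, 58, 901]);
translate([922, 115, 0]) mirror([1, 0, 0]) rotate([0, atan2(424, 795), 0]) cube([29, 58, 901]);
translate([0, 963, 0]) rotate([0, atan2(424, 795), 0]) cube([29, 58, 901]);
translate([922, 963, 0]) mirror([1, 0, 0]) rotate([0, atan2(424, 795), 0]) cube([29, 58, 901]);


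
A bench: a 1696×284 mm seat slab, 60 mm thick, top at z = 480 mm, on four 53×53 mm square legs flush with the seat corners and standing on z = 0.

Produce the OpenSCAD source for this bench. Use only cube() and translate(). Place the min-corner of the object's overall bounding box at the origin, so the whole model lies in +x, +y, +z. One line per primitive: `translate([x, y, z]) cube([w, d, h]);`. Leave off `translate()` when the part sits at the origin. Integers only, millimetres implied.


translate([0, 0, 420]) cube([1696, 284, 60]);
cube([53, 53, 420]);
translate([0, 231, 0]) cube([53, 53, 420]);
translate([1643, 0, 0]) cube([53, 53, 420]);
translate([1643, 231, 0]) cube([53, 53, 420]);


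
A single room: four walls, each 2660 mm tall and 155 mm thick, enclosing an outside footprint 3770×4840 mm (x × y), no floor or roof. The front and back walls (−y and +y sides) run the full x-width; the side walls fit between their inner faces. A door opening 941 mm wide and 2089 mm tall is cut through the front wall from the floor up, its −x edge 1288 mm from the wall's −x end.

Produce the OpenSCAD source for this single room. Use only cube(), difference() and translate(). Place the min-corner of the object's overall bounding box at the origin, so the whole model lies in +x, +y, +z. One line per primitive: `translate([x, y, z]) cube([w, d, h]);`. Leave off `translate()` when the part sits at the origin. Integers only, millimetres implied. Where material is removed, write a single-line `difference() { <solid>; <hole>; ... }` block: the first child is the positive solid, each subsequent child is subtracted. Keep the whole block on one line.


difference() { cube([3770, 155, 2660]); translate([1288, 0, 0]) cube([941, 155, 2089]); }
translate([0, 4685, 0]) cube([3770, 155, 2660]);
translate([0, 155, 0]) cube([155, 4530, 2660]);
translate([3615, 155, 0]) cube([155, 4530, 2660]);


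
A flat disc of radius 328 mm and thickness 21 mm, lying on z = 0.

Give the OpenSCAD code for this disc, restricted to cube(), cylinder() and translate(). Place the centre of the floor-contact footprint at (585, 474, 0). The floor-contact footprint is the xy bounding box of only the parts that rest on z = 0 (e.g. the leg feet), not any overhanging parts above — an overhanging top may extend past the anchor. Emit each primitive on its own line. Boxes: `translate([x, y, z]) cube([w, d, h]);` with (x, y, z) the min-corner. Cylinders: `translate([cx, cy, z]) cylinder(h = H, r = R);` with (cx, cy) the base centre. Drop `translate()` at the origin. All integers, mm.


translate([585, 474, 0]) cylinder(h = 21, r = 328);


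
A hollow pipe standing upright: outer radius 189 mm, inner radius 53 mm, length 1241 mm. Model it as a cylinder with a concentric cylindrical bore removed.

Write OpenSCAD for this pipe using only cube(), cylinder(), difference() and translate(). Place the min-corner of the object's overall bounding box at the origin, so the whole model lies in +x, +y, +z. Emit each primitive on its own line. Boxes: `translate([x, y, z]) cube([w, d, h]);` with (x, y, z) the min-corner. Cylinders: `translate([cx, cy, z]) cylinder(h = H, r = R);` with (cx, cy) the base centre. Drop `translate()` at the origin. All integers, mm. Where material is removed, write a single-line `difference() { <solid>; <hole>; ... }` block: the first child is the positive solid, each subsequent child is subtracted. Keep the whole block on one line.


difference() { translate([189, 189, 0]) cylinder(h = 1241, r = 189); translate([189, 189, 0]) cylinder(h = 1241, r = 53); }


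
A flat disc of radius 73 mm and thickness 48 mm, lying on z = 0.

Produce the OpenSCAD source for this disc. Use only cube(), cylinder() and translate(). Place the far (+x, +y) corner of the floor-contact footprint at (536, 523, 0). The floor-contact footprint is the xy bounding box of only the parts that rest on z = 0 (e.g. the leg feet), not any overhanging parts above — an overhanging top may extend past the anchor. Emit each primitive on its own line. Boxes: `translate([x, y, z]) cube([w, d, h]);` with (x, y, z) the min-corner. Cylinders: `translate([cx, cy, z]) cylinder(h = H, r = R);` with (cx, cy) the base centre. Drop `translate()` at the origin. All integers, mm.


translate([463, 450, 0]) cylinder(h = 48, r = 73);


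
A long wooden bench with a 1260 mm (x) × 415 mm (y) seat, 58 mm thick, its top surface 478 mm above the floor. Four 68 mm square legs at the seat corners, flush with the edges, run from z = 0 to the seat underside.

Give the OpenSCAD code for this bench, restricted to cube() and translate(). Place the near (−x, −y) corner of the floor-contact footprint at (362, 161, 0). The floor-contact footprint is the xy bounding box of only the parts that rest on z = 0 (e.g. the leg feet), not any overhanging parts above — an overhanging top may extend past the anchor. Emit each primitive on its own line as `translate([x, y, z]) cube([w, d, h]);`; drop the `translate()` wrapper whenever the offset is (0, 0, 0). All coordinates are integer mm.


// leg_h = 478 − 58 = 420
translate([362, 161, 420]) cube([1260, 415, 58]);
translate([362, 161, 0]) cube([68, 68, 420]);
translate([362, 508, 0]) cube([68, 68, 420]);
translate([1554, 161, 0]) cube([68, 68, 420]);
translate([1554, 508, 0]) cube([68, 68, 420]);


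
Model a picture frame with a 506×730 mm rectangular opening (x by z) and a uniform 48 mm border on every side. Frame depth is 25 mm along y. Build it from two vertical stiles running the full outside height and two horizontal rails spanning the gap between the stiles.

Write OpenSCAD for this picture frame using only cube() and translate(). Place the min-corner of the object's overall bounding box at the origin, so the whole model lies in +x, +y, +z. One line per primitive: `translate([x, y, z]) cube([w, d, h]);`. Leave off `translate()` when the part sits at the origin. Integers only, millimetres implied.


cube([48, 25, 826]);
translate([554, 0, 0]) cube([48, 25, 826]);
translate([48, 0, 0]) cube([506, 25, 48]);
translate([48, 0, 778]) cube([506, 25, 48]);


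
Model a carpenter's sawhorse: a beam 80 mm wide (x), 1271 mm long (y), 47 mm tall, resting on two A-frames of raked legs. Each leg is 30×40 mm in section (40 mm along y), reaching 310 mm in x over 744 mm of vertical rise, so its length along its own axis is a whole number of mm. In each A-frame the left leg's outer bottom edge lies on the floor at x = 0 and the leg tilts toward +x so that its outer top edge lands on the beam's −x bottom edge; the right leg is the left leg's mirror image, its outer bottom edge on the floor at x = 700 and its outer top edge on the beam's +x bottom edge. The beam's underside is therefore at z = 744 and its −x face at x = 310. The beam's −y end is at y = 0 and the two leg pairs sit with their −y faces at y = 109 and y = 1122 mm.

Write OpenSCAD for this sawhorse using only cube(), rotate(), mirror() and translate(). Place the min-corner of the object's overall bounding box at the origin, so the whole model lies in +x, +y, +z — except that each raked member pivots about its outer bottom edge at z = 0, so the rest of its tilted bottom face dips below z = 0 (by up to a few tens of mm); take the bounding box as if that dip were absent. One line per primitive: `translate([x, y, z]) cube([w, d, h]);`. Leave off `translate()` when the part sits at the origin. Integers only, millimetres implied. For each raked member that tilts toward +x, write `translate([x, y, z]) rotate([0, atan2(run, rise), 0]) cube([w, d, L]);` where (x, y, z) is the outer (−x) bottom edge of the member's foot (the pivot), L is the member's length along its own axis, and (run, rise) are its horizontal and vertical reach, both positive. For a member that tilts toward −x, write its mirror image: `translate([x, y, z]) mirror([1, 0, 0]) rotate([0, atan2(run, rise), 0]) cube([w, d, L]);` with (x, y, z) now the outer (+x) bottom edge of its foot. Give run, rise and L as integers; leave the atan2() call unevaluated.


translate([310, 0, 744]) cube([80, 1271, 47]);
translate([0, 109, 0]) rotate([0, atan2(310, 744), 0]) cube([30, 40, 806]);
translate([700, 109, 0]) mirror([1, 0, 0]) rotate([0, atan2(310, 744), 0]) cube([30, 40, 806]);
translate([0, 1122, 0]) rotate([0, atan2(310, 744), 0]) cube([30, 40, 806]);
translate([700, 1122, 0]) mirror([1, 0, 0]) rotate([0, atan2(310, 744), 0]) cube([30, 40, 806]);


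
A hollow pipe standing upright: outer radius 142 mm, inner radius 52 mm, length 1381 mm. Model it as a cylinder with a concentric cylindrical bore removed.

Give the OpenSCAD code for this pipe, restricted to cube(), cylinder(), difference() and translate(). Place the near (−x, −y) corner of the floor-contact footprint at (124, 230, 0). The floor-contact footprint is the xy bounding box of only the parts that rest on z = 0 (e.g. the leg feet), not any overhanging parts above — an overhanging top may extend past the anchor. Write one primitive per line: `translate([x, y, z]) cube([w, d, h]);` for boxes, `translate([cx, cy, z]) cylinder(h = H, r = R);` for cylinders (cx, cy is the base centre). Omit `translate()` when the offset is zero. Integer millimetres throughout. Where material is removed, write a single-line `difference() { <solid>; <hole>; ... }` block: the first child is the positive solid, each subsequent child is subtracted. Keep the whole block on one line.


difference() { translate([266, 372, 0]) cylinder(h = 1381, r = 142); translate([266, 372, 0]) cylinder(h = 1381, r = 52); }


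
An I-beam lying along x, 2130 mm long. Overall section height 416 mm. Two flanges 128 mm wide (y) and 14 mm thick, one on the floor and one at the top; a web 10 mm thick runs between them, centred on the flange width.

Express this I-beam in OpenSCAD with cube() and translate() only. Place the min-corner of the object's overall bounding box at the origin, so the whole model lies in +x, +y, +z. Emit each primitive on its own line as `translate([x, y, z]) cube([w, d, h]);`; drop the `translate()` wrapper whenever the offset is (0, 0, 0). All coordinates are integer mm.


cube([2130, 128, 14]);
translate([0, 59, 14]) cube([2130, 10, 388]);
translate([0, 0, 402]) cube([2130, 128, 14]);


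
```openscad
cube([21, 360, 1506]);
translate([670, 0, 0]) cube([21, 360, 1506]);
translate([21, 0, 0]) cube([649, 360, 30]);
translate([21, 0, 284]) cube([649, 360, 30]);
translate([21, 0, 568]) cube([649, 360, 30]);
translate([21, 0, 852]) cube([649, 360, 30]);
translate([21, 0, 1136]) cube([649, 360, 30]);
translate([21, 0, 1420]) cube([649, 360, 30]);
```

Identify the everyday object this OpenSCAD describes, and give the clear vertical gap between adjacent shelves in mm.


A bookshelf. The clear shelf gap is 254 mm.

Two tall side panels with 6 horizontal boards between them — a bookshelf. The first two shelf undersides are at z = 0 and z = 284; with shelf thickness 30, the clear gap is 284 − 0 − 30 = 254 mm.


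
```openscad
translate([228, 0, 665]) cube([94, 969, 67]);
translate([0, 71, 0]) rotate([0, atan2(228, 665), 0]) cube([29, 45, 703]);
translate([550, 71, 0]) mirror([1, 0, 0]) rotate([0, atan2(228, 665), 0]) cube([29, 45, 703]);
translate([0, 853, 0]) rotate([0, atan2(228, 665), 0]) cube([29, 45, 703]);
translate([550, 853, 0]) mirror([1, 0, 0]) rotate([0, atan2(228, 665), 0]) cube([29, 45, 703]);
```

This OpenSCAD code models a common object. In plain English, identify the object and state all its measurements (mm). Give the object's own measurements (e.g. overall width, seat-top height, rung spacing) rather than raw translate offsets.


A sawhorse. A 94×969×67 mm beam (x, y, z) sits on two A-frame leg pairs. Each pair is two raked legs of 29×45 mm section (45 mm along y) splaying symmetrically in x. Each leg rises 665 mm vertically over 228 mm of horizontal reach and is 703 mm long along its own axis. Every leg's outer bottom edge rests on the floor and its outer top edge meets a bottom edge of the beam — the left legs (tilting toward +x) meet the beam's −x bottom edge, the right legs (their mirror images, tilting toward −x) meet its +x bottom edge — so the leg tops tuck under the beam, the beam's underside is 665 mm above the floor, and the feet are 550 mm apart outside-to-outside with the beam centred between them. The two leg pairs are set in 71 mm from either end of the beam.


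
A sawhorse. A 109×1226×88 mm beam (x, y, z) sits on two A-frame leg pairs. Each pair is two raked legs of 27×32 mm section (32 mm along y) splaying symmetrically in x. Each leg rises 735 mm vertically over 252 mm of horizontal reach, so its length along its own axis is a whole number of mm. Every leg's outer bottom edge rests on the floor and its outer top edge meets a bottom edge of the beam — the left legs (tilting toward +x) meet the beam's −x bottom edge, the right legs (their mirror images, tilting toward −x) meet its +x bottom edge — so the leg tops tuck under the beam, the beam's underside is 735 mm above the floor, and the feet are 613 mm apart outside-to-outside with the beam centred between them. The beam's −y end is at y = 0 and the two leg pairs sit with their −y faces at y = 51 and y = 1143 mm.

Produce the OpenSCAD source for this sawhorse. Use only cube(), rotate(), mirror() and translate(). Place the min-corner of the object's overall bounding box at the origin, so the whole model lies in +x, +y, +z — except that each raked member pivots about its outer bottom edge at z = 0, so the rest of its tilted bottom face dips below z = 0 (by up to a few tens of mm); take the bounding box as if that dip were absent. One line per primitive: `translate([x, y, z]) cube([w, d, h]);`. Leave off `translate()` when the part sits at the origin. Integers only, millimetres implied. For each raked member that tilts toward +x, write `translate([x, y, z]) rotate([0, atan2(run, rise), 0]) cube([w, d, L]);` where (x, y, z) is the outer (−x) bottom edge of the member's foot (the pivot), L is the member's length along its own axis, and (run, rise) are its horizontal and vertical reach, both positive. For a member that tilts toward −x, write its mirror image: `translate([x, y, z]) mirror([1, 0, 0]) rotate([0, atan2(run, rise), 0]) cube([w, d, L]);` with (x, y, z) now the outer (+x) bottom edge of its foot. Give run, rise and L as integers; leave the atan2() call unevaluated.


translate([252, 0, 735]) cube([109, 1226, 88]);
translate([0, 51, 0]) rotate([0, atan2(252, 735), 0]) cube([27, 32, 777]);
translate([613, 51, 0]) mirror([1, 0, 0]) rotate([0, atan2(252, 735), 0]) cube([27, 32, 777]);
translate([0, 1143, 0]) rotate([0, atan2(252, 735), 0]) cube([27, 32, 777]);
translate([613, 1143, 0]) mirror([1, 0, 0]) rotate([0, atan2(252, 735), 0]) cube([27, 32, 777]);


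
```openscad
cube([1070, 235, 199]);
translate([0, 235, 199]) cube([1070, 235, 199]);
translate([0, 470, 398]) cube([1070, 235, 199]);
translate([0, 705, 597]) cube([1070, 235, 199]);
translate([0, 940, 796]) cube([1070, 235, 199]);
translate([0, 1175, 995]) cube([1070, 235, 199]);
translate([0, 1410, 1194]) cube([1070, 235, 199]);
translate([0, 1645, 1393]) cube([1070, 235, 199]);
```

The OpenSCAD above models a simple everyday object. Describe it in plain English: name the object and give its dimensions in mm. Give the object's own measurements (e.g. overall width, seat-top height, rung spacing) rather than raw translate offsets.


A straight staircase of 8 solid steps. Each step is 1070 mm wide (x), 235 mm deep (y, the going) and 199 mm tall (the rise). The first step rests on the floor; each subsequent step sits one going further in +y and one rise higher in +z, directly behind and above the previous step with no overlap.


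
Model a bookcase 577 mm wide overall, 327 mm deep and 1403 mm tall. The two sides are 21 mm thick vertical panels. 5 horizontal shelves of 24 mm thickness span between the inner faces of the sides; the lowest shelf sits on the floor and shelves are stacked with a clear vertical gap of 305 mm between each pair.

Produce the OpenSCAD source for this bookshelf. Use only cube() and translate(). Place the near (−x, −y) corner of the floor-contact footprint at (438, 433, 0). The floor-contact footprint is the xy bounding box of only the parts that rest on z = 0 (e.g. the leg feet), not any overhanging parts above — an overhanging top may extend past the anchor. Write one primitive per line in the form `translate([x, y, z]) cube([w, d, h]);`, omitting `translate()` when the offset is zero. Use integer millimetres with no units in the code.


translate([438, 433, 0]) cube([21, 327, 1403]);
translate([994, 433, 0]) cube([21, 327, 1403]);
translate([459, 433, 0]) cube([535, 327, 24]);
translate([459, 433, 329]) cube([535, 327, 24]);
translate([459, 433, 658]) cube([535, 327, 24]);
translate([459, 433, 987]) cube([535, 327, 24]);
translate([459, 433, 1316]) cube([535, 327, 24]);


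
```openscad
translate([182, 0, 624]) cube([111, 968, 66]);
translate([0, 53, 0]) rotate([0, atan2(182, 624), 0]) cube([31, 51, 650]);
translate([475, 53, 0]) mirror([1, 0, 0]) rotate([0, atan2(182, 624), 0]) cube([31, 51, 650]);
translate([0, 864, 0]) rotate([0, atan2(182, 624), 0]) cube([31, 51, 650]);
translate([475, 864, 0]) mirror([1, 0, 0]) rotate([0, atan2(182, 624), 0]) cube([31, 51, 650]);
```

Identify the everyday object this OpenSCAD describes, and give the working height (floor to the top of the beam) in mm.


A sawhorse. The overall height is 690 mm.

A beam across two mirrored pairs of raked legs — a sawhorse. The beam's underside is at z = 624 (matching the legs' vertical rise in atan2(182, 624)) and the beam is 66 mm tall, so its top is at 624 + 66 = 690 mm. The raked legs top out at the beam's underside, so that is the highest point.


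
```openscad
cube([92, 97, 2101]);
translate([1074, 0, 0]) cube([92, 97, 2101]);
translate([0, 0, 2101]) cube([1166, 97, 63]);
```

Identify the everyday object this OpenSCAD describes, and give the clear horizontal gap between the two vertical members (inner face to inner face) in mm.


A door frame. The clear opening width is 982 mm.

Two 2101 mm tall posts with a header on top — a door frame. The left jamb is 92 mm wide at x = 0; the right jamb starts at x = 1074. The clear opening is 1074 − 92 = 982 mm.


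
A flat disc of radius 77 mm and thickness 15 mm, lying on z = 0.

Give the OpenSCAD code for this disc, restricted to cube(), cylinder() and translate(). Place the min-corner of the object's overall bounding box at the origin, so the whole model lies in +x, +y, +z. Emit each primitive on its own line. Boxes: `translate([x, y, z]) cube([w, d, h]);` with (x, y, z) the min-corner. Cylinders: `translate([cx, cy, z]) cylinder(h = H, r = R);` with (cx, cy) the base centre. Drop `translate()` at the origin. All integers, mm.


translate([77, 77, 0]) cylinder(h = 15, r = 77);


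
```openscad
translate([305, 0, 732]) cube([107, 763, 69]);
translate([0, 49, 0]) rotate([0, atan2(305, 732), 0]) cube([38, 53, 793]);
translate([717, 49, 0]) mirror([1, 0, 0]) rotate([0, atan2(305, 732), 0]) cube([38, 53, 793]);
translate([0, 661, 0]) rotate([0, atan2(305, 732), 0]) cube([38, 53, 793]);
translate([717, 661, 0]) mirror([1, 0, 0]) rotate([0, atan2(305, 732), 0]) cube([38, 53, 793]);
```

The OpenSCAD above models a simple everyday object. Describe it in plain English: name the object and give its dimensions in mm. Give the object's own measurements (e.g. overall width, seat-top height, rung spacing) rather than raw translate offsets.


A sawhorse. A 107×763×69 mm beam (x, y, z) sits on two A-frame leg pairs. Each pair is two raked legs of 38×53 mm section (53 mm along y) splaying symmetrically in x. Each leg rises 732 mm vertically over 305 mm of horizontal reach and is 793 mm long along its own axis. Every leg's outer bottom edge rests on the floor and its outer top edge meets a bottom edge of the beam — the left legs (tilting toward +x) meet the beam's −x bottom edge, the right legs (their mirror images, tilting toward −x) meet its +x bottom edge — so the leg tops tuck under the beam, the beam's underside is 732 mm above the floor, and the feet are 717 mm apart outside-to-outside with the beam centred between them. The two leg pairs are set in 49 mm from either end of the beam.


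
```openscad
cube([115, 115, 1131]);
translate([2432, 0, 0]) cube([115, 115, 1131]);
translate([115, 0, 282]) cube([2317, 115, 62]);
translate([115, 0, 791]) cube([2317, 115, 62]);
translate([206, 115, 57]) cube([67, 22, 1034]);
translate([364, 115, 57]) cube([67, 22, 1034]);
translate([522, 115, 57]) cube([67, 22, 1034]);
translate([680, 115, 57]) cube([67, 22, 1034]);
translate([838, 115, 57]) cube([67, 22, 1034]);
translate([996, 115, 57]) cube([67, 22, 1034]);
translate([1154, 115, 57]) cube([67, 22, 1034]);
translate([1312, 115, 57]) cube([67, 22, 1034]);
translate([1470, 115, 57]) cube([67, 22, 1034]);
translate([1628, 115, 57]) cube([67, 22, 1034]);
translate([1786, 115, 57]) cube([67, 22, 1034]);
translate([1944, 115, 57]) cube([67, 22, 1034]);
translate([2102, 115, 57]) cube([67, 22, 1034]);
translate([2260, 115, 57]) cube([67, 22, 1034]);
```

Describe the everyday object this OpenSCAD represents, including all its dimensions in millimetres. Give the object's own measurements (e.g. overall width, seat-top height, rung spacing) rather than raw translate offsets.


A fence section. Two 115×115 mm posts, 1131 mm tall, stand on the floor with a clear span of 2317 mm between their inner faces. Two horizontal rails of 115×62 mm section span the gap between the posts with their undersides at z = 282 mm and z = 791 mm, flush with the posts' −y face. 14 pickets, each 67 mm wide, 22 mm thick and 1034 mm tall, are fixed to the +y face of the rails with their bottoms at z = 57 mm, spaced across the span with a 91 mm gap after the −x post and between neighbouring pickets, with 105 mm left before the +x post.


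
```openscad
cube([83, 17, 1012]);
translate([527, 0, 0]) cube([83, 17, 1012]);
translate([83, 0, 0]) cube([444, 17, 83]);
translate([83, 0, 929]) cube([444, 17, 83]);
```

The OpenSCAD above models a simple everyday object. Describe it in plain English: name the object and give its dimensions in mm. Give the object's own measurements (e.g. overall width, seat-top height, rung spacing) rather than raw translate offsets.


A rectangular picture frame lying in the x–z plane (depth along y). The opening is 444 mm wide (x) by 846 mm tall (z), surrounded by a border 83 mm wide on all four sides. The frame is 17 mm deep and is made of two full-height vertical stiles with two horizontal rails fitted between them.


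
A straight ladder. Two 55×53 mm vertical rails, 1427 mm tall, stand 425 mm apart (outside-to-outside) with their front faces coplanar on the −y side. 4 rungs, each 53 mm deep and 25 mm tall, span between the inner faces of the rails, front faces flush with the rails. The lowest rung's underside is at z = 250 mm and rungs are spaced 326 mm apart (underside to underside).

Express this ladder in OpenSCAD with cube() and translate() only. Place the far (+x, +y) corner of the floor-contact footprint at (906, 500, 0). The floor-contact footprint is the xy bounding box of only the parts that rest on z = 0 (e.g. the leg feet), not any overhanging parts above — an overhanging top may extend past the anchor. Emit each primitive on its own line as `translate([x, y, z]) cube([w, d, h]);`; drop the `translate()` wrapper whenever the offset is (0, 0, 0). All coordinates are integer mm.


translate([481, 447, 0]) cube([55, 53, 1427]);
translate([851, 447, 0]) cube([55, 53, 1427]);
translate([536, 447, 250]) cube([315, 53, 25]);
translate([536, 447, 576]) cube([315, 53, 25]);
translate([536, 447, 902]) cube([315, 53, 25]);
translate([536, 447, 1228]) cube([315, 53, 25]);


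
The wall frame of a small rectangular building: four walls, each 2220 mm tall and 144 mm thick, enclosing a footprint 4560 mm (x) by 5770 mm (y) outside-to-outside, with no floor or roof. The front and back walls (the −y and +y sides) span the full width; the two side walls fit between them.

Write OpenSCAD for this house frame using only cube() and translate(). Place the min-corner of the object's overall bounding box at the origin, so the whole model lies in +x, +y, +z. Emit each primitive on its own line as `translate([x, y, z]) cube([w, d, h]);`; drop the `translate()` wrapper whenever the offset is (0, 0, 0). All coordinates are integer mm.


cube([4560, 144, 2220]);
translate([0, 5626, 0]) cube([4560, 144, 2220]);
translate([0, 144, 0]) cube([144, 5482, 2220]);
translate([4416, 144, 0]) cube([144, 5482, 2220]);


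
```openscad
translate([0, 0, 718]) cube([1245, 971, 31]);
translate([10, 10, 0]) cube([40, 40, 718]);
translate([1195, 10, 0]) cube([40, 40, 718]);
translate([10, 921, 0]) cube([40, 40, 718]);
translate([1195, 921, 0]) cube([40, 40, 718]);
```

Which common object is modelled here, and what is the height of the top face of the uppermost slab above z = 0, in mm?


A table. The table height is 749 mm.

A 1245×971×31 slab sits at z = 718 on four 40 mm square posts — a table. The top surface is at 718 + 31 = 749 mm.


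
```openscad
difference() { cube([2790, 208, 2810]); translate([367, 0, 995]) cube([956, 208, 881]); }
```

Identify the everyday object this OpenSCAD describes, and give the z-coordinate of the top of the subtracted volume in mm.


A wall with a window opening. The window head height is 1876 mm.

A wall with a rectangular opening subtracted — a window. Sill at z = 995, opening 881 mm tall, so the head is at 995 + 881 = 1876 mm.


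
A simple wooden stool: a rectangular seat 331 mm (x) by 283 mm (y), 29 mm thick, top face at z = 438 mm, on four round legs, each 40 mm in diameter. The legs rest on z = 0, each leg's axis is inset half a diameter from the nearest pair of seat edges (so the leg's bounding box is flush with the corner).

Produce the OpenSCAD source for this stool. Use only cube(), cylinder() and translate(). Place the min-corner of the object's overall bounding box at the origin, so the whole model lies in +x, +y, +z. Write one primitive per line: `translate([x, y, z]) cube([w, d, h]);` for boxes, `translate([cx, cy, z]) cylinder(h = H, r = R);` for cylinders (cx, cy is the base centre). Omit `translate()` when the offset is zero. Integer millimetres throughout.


translate([0, 0, 409]) cube([331, 283, 29]);
translate([20, 20, 0]) cylinder(h = 409, r = 20);
translate([311, 20, 0]) cylinder(h = 409, r = 20);
translate([20, 263, 0]) cylinder(h = 409, r = 20);
translate([311, 263, 0]) cylinder(h = 409, r = 20);


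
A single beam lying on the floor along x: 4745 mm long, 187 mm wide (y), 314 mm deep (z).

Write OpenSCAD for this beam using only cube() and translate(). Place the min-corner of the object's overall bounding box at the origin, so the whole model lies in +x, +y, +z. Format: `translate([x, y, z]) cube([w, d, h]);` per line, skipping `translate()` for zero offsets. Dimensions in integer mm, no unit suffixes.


cube([4745, 187, 314]);


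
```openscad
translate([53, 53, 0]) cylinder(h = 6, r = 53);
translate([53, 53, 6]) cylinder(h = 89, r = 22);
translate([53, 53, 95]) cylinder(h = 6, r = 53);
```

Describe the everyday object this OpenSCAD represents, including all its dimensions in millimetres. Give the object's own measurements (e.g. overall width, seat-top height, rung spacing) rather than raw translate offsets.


A spool: two coaxial disc flanges of radius 53 mm and thickness 6 mm, joined by a core cylinder of radius 22 mm and height 89 mm. The lower flange rests on z = 0 and the three cylinders share a vertical axis.


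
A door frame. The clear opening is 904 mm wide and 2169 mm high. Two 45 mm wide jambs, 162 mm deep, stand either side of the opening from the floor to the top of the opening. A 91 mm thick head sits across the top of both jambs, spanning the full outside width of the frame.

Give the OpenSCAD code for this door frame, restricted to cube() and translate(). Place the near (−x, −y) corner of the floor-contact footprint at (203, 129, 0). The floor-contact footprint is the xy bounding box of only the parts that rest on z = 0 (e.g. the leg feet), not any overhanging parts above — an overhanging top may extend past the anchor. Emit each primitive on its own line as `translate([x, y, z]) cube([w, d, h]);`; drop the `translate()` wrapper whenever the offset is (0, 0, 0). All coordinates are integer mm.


translate([203, 129, 0]) cube([45, 162, 2169]);
translate([1152, 129, 0]) cube([45, 162, 2169]);
translate([203, 129, 2169]) cube([994, 162, 91]);


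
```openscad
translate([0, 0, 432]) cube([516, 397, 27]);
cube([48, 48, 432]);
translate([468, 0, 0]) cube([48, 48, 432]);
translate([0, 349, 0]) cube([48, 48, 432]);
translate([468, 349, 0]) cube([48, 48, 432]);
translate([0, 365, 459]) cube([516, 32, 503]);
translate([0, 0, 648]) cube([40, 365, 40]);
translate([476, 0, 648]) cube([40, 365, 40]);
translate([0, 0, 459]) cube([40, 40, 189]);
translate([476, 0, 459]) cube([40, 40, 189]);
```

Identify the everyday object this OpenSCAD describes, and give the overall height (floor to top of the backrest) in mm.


A chair. The overall height is 962 mm.

A slab on four corner posts with a tall panel at the back — a chair. The seat slab sits at z = 432 with thickness 27, and the 503 mm backrest starts at the seat top, so the overall height is 432 + 27 + 503 = 962 mm.


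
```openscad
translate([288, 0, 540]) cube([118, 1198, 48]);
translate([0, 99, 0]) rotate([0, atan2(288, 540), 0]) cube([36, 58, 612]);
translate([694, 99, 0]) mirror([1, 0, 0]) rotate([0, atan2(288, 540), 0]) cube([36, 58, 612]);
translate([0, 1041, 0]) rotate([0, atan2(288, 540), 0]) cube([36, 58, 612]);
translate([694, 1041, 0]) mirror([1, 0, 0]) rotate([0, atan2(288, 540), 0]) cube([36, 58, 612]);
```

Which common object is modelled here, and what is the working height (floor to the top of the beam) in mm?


A sawhorse. The overall height is 588 mm.

A beam across two mirrored pairs of raked legs — a sawhorse. The beam's underside is at z = 540 (matching the legs' vertical rise in atan2(288, 540)) and the beam is 48 mm tall, so its top is at 540 + 48 = 588 mm. The raked legs top out at the beam's underside, so that is the highest point.


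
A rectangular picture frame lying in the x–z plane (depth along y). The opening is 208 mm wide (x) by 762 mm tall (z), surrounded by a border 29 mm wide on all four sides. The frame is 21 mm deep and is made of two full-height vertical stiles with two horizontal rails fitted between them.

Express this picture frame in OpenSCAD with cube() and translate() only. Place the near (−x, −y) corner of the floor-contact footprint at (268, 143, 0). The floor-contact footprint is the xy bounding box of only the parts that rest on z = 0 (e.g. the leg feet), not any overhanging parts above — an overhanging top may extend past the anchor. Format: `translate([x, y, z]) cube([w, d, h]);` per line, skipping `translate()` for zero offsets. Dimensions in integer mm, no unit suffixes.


translate([268, 143, 0]) cube([29, 21, 820]);
translate([505, 143, 0]) cube([29, 21, 820]);
translate([297, 143, 0]) cube([208, 21, 29]);
translate([297, 143, 791]) cube([208, 21, 29]);


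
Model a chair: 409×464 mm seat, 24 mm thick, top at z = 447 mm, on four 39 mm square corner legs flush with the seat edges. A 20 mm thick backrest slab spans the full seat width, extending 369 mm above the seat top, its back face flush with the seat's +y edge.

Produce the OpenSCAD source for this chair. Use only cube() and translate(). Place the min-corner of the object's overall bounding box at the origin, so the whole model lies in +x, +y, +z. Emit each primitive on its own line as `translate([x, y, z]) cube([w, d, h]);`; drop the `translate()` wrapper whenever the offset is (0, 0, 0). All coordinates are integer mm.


translate([0, 0, 423]) cube([409, 464, 24]);
cube([39, 39, 423]);
translate([370, 0, 0]) cube([39, 39, 423]);
translate([0, 425, 0]) cube([39, 39, 423]);
translate([370, 425, 0]) cube([39, 39, 423]);
translate([0, 444, 447]) cube([409, 20, 369]);


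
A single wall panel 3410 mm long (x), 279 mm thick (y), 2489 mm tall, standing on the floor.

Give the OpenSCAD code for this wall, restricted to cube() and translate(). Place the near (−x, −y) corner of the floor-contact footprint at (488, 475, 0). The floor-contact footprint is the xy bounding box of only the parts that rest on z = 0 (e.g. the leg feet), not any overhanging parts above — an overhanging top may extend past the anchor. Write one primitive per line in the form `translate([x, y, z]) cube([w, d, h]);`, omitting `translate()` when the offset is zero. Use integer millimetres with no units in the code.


translate([488, 475, 0]) cube([3410, 279, 2489]);


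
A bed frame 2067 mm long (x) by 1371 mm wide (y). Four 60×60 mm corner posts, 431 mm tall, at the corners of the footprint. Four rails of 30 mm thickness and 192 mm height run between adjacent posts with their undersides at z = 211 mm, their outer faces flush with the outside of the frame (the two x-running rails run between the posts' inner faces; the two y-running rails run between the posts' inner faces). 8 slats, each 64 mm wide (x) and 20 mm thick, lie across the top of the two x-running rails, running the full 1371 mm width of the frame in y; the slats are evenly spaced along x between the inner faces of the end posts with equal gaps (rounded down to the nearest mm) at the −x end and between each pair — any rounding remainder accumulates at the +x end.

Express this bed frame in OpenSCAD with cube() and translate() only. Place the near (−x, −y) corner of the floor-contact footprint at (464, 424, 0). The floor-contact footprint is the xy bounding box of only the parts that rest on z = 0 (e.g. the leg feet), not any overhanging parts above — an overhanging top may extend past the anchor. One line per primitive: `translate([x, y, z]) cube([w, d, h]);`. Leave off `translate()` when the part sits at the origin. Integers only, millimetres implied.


translate([464, 424, 0]) cube([60, 60, 431]);
translate([464, 1735, 0]) cube([60, 60, 431]);
translate([2471, 424, 0]) cube([60, 60, 431]);
translate([2471, 1735, 0]) cube([60, 60, 431]);
translate([524, 424, 211]) cube([1947, 30, 192]);
translate([524, 1765, 211]) cube([1947, 30, 192]);
translate([464, 484, 211]) cube([30, 1251, 192]);
translate([2501, 484, 211]) cube([30, 1251, 192]);
translate([683, 424, 403]) cube([64, 1371, 20]);
translate([906, 424, 403]) cube([64, 1371, 20]);
translate([1129, 424, 403]) cube([64, 1371, 20]);
translate([1352, 424, 403]) cube([64, 1371, 20]);
translate([1575, 424, 403]) cube([64, 1371, 20]);
translate([1798, 424, 403]) cube([64, 1371, 20]);
translate([2021, 424, 403]) cube([64, 1371, 20]);
translate([2244, 424, 403]) cube([64, 1371, 20]);


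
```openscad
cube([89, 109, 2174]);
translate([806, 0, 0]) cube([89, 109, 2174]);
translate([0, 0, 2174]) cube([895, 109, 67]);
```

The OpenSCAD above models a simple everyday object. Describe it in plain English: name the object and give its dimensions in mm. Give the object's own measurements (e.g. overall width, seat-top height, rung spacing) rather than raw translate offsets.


A door frame. The clear opening is 717 mm wide and 2174 mm high. Two 89 mm wide jambs, 109 mm deep, stand either side of the opening from the floor to the top of the opening. A 67 mm thick head sits across the top of both jambs, spanning the full outside width of the frame.


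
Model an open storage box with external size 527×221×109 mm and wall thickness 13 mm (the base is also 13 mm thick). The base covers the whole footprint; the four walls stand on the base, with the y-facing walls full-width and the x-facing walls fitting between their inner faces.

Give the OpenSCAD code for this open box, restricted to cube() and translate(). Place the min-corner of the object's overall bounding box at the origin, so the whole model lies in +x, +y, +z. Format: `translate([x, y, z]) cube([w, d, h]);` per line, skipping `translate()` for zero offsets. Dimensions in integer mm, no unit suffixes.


cube([527, 221, 13]);
translate([0, 0, 13]) cube([527, 13, 96]);
translate([0, 208, 13]) cube([527, 13, 96]);
translate([0, 13, 13]) cube([13, 195, 96]);
translate([514, 13, 13]) cube([13, 195, 96]);


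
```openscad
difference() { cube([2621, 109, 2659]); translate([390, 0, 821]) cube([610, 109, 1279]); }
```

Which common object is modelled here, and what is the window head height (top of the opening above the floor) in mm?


A wall with a window opening. The window head height is 2100 mm.

A wall with a rectangular opening subtracted — a window. Sill at z = 821, opening 1279 mm tall, so the head is at 821 + 1279 = 2100 mm.


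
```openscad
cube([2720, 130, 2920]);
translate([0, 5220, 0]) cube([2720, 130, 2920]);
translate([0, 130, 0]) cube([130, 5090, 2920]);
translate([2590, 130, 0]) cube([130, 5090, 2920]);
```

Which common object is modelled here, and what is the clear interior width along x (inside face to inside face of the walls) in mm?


A house (or room) frame. The interior width is 2460 mm.

Four 2920 mm walls enclosing a rectangle with no floor or roof — a room or house frame. Outside width is 2720 mm and wall thickness is 130 mm, so the interior width is 2720 − 2 × 130 = 2460 mm.
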